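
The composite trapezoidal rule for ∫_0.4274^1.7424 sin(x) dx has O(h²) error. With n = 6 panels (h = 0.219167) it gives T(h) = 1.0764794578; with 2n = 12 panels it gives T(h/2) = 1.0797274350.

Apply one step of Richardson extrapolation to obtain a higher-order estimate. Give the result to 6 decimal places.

Method order is 2; weight 2^2 = 4.
Weighted: 4.3189097400 − 1.0764794578 = 3.2424302822
Denominator 4 − 1 = 3.
Result: 1.0808100941

1.080810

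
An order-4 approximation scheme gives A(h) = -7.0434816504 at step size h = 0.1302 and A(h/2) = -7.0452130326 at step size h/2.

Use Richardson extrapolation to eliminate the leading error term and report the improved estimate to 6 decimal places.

Method order is 4; weight 2^4 = 16.
A(h/2) − A(h) = -7.0452130326 − (-7.0434816504) = -0.0017313822
Divide by 2^4 − 1 = 15: (-0.0017313822)/15 = -0.0001154255
R = -7.0452130326 − 0.0001154255 = -7.0453284581

-7.045328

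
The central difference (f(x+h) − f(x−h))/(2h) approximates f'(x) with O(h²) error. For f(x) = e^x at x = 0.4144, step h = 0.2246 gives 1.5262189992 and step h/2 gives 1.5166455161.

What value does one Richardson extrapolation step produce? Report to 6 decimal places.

1.513454

Error is O(h^2); halving h shrinks it by 2^2 = 4.
4·1.5166455161 = 6.0665820644; 6.0665820644 − 1.5262189992 = 4.5403630652
Denominator 4 − 1 = 3.
R = 4.5403630652/3 = 1.5134543551
Gap between inputs: 9.573e-03; correction applied: −0.0031911610.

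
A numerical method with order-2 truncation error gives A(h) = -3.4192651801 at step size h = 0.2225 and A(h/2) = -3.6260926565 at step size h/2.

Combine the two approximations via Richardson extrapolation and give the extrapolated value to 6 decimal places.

-3.695035

r = 2: numerator weight 4, denominator 3.
Weighted: (-14.5043706260) − (-3.4192651801) = -11.0851054459
(-11.0851054459) ÷ 3 = -3.6950351486
Correction |R − A(h/2)| = 6.894e-02; gap |A(h/2) − A(h)| = 2.068e-01.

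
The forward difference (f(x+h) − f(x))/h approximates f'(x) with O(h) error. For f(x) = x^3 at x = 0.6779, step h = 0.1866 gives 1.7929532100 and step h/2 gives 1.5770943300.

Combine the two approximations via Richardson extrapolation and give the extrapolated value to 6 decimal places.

1.361235

Order 1 gives 2^r = 2 and 2^r − 1 = 1.
2^1 × A(h/2) = 3.1541886600; minus A(h) gives 1.3612354500.
Divide by 2^1 − 1 = 1.
1.3612354500 ÷ 1 = 1.3612354500
Shift from A(h/2): −0.2158588800.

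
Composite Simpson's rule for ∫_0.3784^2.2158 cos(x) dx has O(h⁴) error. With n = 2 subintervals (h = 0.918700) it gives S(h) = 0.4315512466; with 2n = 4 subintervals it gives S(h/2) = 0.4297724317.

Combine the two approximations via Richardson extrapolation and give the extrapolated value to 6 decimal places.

0.429654

r = 4: numerator weight 16, denominator 15.
16 × 0.4297724317 = 6.8763589072; 6.8763589072 − 0.4315512466 = 6.4448076606
6.4448076606 ÷ 15 = 0.4296538440
Shift from A(h/2): −0.0001185877.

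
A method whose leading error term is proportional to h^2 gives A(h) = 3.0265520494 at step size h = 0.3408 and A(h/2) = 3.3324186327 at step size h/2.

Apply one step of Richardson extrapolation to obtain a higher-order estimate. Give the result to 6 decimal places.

The method has order 2: 2^2 = 4.
2^2*A(h/2) = 13.3296745308; minus A(h) gives 10.3031224814.
Denominator 4 − 1 = 3.
10.3031224814 ÷ 3 = 3.4343741605
Shift from A(h/2): +0.1019555278.

3.434374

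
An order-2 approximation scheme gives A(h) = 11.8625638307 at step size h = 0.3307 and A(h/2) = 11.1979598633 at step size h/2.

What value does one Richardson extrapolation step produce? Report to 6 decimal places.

10.976425

Error is O(h^2); halving h shrinks it by 2^2 = 4.
Top: 4(11.1979598633) − (11.8625638307) = 32.9292756225
(4·11.1979598633 − 11.8625638307)/(4 − 1) = 10.9764252075
Gap between inputs: 6.646e-01; correction applied: −0.2215346558.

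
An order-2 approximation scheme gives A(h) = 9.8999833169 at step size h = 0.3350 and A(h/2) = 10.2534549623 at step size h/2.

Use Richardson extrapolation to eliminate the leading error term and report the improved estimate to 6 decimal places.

10.371279

r = 2: numerator weight 4, denominator 3.
4*10.2534549623 − 9.8999833169 = 31.1138365323
Denominator 4 − 1 = 3.
So the Richardson estimate is 10.3712788441.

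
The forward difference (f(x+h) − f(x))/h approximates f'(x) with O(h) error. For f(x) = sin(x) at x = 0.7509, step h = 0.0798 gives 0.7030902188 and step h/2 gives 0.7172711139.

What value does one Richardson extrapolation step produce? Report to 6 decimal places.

r = 1: numerator weight 2, denominator 1.
2×0.7172711139 = 1.4345422278; 1.4345422278 − 0.7030902188 = 0.7314520090
Extrapolated: 0.7314520090 / 1 = 0.7314520090
Correction |R − A(h/2)| = 1.418e-02; gap |A(h/2) − A(h)| = 1.418e-02.

0.731452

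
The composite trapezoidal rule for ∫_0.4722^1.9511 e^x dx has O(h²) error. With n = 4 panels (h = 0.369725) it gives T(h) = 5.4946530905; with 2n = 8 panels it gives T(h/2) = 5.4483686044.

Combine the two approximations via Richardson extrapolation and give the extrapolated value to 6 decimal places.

5.432940

Leading term ∝ h^2; use weight 4 = 2^2.
4*5.4483686044 − 5.4946530905 = 16.2988213271
(4*5.4483686044 − 5.4946530905)/(4 − 1) = 5.4329404424
Gap between inputs: 4.628e-02; correction applied: −0.0154281620.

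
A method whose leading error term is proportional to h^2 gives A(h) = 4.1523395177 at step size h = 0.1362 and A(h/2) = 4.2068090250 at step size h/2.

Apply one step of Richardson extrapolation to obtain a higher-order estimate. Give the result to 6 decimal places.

Order 2 gives 2^r = 4 and 2^r − 1 = 3.
Numerator 4 × A(h/2) − A(h) = 4 × 4.2068090250 − 4.1523395177 = 12.6748965823
Extrapolated: 12.6748965823 / 3 = 4.2249655274

4.224966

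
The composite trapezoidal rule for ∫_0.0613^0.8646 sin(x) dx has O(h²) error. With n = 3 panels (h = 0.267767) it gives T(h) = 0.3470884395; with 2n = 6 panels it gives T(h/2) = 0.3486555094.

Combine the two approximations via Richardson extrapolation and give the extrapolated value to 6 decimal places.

Method order is 2; weight 2^2 = 4.
2^2*A(h/2) = 1.3946220376; minus A(h) gives 1.0475335981.
Denominator 4 − 1 = 3.
1.0475335981 ÷ 3 = 0.3491778660

0.349178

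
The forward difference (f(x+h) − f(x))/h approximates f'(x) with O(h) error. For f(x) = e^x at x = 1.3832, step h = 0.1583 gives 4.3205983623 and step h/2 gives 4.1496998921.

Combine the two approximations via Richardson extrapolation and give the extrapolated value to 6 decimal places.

r = 1: numerator weight 2, denominator 1.
2*4.1496998921 = 8.2993997842; subtract 4.3205983623 → 3.9788014219
Denominator 2 − 1 = 1.
(2*4.1496998921 − 4.3205983623)/(2 − 1) = 3.9788014219

3.978801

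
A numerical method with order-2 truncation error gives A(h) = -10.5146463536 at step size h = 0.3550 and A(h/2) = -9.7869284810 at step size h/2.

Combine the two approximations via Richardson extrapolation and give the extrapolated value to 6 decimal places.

-9.544356

r = 2: numerator weight 4, denominator 3.
A(h/2) − A(h) = -9.7869284810 − (-10.5146463536) = 0.7277178726
Correction (A(h/2) − A(h))/(4 − 1) = 0.7277178726/3 = 0.2425726242
R = A(h/2) + (A(h/2) − A(h))/3 = -9.7869284810 + 0.2425726242 = -9.5443558568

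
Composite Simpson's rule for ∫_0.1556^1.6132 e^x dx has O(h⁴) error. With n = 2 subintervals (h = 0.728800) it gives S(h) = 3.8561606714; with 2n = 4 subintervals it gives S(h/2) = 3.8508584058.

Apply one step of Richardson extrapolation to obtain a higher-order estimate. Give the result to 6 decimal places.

3.850505

Error is O(h^4); halving h shrinks it by 2^4 = 16.
Weighted: 61.6137344928 − 3.8561606714 = 57.7575738214
Denominator 16 − 1 = 15.
Extrapolated: 57.7575738214 / 15 = 3.8505049214
Shift from A(h/2): −0.0003534844.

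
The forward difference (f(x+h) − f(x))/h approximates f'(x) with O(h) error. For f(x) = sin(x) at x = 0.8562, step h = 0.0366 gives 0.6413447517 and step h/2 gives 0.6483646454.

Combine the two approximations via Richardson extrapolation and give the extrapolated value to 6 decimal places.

0.655385

Leading term ∝ h^1; use weight 2 = 2^1.
Difference of the inputs: 0.6483646454 − 0.6413447517 = 0.0070198937
Divide by 2^1 − 1 = 1: 0.0070198937/1 = 0.0070198937
R = A(h/2) + (A(h/2) − A(h))/1 = 0.6483646454 + 0.0070198937 = 0.6553845391
Gap between inputs: 7.020e-03; correction applied: +0.0070198937.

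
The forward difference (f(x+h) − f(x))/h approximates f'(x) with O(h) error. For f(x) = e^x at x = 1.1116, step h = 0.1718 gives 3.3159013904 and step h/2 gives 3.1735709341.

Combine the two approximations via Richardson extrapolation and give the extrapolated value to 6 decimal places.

3.031240

Method order is 1; weight 2^1 = 2.
2^1×A(h/2) = 6.3471418682; minus A(h) gives 3.0312404778.
(2×3.1735709341 − 3.3159013904)/(2 − 1) = 3.0312404778
Correction |R − A(h/2)| = 1.423e-01; gap |A(h/2) − A(h)| = 1.423e-01.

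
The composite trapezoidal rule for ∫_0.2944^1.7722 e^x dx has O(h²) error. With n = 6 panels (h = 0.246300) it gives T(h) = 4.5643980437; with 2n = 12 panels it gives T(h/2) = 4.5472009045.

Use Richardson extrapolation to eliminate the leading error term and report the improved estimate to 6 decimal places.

r = 2, so 2^r = 4.
4·4.5472009045 = 18.1888036180; subtract 4.5643980437 → 13.6244055743
Divide by 2^2 − 1 = 3.
R = 13.6244055743/3 = 4.5414685248

4.541469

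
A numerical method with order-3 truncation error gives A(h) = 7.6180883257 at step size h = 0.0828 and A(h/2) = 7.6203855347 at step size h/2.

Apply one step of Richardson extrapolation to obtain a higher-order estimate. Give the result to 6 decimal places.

r = 3, so 2^r = 8.
A(h/2) − A(h) = 7.6203855347 − 7.6180883257 = 0.0022972090
Divide by 2^3 − 1 = 7: 0.0022972090/7 = 0.0003281727
R = A(h/2) + (A(h/2) − A(h))/7 = 7.6203855347 + 0.0003281727 = 7.6207137074
Gap between inputs: 2.297e-03; correction applied: +0.0003281727.

7.620714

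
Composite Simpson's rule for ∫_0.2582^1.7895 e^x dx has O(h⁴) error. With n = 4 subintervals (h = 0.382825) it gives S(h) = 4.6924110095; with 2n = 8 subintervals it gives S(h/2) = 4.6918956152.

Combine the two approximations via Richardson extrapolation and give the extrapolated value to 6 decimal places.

Error is O(h^4); halving h shrinks it by 2^4 = 16.
A(h/2) − A(h) = 4.6918956152 − 4.6924110095 = -0.0005153943
Divide by 2^4 − 1 = 15: (-0.0005153943)/15 = -0.0000343596
R = 4.6918956152 − 0.0000343596 = 4.6918612556

4.691861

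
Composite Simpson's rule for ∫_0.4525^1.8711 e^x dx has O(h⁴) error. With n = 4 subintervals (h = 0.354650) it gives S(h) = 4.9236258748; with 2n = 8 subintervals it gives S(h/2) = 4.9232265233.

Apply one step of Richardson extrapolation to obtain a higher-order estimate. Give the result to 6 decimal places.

Order 4 gives 2^r = 16 and 2^r − 1 = 15.
16 × 4.9232265233 = 78.7716243728; subtract 4.9236258748 → 73.8479984980
Divide by 2^4 − 1 = 15.
73.8479984980 ÷ 15 = 4.9231998999

4.923200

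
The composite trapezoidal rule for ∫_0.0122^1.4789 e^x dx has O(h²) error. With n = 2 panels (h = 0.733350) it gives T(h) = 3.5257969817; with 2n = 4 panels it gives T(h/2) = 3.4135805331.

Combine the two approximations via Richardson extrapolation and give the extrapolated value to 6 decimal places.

3.376175

r = 2: numerator weight 4, denominator 3.
Top: 4(3.4135805331) − (3.5257969817) = 10.1285251507
(4·3.4135805331 − 3.5257969817)/(4 − 1) = 3.3761750502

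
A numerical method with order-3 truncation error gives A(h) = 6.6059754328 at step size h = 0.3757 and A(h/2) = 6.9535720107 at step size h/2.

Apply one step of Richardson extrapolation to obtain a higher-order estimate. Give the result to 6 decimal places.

r = 3, so 2^r = 8.
8×6.9535720107 − 6.6059754328 = 49.0226006528
Divide by 2^3 − 1 = 7.
So the Richardson estimate is 7.0032286647.
Shift from A(h/2): +0.0496566540.

7.003229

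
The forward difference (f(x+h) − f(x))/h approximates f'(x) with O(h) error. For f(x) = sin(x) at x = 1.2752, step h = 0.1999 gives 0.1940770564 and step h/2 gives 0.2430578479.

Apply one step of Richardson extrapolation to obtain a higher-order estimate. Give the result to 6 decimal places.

0.292039

Order 1 gives 2^r = 2 and 2^r − 1 = 1.
2 × 0.2430578479 − 0.1940770564 = 0.2920386394
0.2920386394 ÷ 1 = 0.2920386394
Correction |R − A(h/2)| = 4.898e-02; gap |A(h/2) − A(h)| = 4.898e-02.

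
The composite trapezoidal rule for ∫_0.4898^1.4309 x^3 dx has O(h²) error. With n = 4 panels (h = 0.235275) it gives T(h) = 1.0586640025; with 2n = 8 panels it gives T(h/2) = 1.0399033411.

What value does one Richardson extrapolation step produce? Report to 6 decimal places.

Error is O(h^2); halving h shrinks it by 2^2 = 4.
4×1.0399033411 − 1.0586640025 = 3.1009493619
Denominator 4 − 1 = 3.
(4×1.0399033411 − 1.0586640025)/(4 − 1) = 1.0336497873
Correction |R − A(h/2)| = 6.254e-03; gap |A(h/2) − A(h)| = 1.876e-02.

1.033650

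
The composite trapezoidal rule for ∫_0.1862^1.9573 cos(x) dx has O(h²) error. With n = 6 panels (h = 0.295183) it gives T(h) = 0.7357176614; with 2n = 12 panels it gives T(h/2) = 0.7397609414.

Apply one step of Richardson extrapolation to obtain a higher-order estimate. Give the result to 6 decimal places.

Method order is 2; weight 2^2 = 4.
2^2 × A(h/2) = 2.9590437656; minus A(h) gives 2.2233261042.
Denominator 4 − 1 = 3.
Extrapolated: 2.2233261042 / 3 = 0.7411087014

0.741109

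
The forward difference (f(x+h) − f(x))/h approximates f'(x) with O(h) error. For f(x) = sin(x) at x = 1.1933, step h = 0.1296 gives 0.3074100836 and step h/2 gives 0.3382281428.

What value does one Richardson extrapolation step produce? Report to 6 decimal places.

The method has order 1: 2^1 = 2.
Difference of the inputs: 0.3382281428 − 0.3074100836 = 0.0308180592
Correction (A(h/2) − A(h))/(2 − 1) = 0.0308180592/1 = 0.0308180592
R = 0.3382281428 + 0.0308180592 = 0.3690462020

0.369046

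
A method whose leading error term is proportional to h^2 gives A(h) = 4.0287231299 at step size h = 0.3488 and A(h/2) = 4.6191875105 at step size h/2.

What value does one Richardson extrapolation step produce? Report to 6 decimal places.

4.816009

With r = 2 the leading error scales as h^2, so the weight is 2^2 = 4.
A(h/2) − A(h) = 4.6191875105 − 4.0287231299 = 0.5904643806
Correction (A(h/2) − A(h))/(4 − 1) = 0.5904643806/3 = 0.1968214602
R = 4.6191875105 + 0.1968214602 = 4.8160089707
Shift from A(h/2): +0.1968214602.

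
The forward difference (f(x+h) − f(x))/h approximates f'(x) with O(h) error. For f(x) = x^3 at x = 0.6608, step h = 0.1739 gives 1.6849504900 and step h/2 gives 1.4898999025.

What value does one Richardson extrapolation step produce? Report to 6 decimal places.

With r = 1 the leading error scales as h^1, so the weight is 2^1 = 2.
2 × 1.4898999025 = 2.9797998050; subtract 1.6849504900 → 1.2948493150
Divide by 2^1 − 1 = 1.
1.2948493150 ÷ 1 = 1.2948493150

1.294849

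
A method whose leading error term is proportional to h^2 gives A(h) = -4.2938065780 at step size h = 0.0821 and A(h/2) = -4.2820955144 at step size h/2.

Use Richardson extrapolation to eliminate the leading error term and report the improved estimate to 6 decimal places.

-4.278192

Order 2 gives 2^r = 4 and 2^r − 1 = 3.
Top: 4(-4.2820955144) − (-4.2938065780) = -12.8345754796
(4×(-4.2820955144) − (-4.2938065780))/(4 − 1) = -4.2781918265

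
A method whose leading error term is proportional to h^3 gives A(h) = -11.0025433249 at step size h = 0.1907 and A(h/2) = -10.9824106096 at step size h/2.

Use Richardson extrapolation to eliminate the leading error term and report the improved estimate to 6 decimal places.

-10.979535

r = 3, so 2^r = 8.
Top: 8(-10.9824106096) − (-11.0025433249) = -76.8567415519
Divide by 2^3 − 1 = 7.
(-76.8567415519) ÷ 7 = -10.9795345074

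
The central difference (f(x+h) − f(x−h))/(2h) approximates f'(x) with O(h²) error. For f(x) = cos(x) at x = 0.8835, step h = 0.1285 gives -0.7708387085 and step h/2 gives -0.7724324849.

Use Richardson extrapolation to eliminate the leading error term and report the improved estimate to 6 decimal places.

Error is O(h^2); halving h shrinks it by 2^2 = 4.
2^2×A(h/2) = -3.0897299396; minus A(h) gives -2.3188912311.
Divide by 2^2 − 1 = 3.
R = (-2.3188912311)/3 = -0.7729637437
Correction |R − A(h/2)| = 5.313e-04; gap |A(h/2) − A(h)| = 1.594e-03.

-0.772964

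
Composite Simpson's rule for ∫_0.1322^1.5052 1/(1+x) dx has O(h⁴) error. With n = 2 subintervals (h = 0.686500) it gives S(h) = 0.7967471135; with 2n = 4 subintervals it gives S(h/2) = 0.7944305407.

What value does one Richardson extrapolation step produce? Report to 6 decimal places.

r = 4: numerator weight 16, denominator 15.
16*0.7944305407 − 0.7967471135 = 11.9141415377
Divide by 2^4 − 1 = 15.
(16*0.7944305407 − 0.7967471135)/(16 − 1) = 0.7942761025
Shift from A(h/2): −0.0001544382.

0.794276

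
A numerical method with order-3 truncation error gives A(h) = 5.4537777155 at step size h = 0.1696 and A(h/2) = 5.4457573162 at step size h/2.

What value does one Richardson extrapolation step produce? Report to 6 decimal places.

5.444612

Method order is 3; weight 2^3 = 8.
8·5.4457573162 = 43.5660585296; subtract 5.4537777155 → 38.1122808141
Denominator 8 − 1 = 7.
38.1122808141 ÷ 7 = 5.4446115449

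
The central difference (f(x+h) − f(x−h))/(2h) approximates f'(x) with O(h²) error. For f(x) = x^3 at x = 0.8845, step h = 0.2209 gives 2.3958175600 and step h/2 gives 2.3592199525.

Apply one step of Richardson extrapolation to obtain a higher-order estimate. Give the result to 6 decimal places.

2.347021

The method has order 2: 2^2 = 4.
Weighted: 9.4368798100 − 2.3958175600 = 7.0410622500
Divide by 2^2 − 1 = 3.
(4 × 2.3592199525 − 2.3958175600)/(4 − 1) = 2.3470207500
Gap between inputs: 3.660e-02; correction applied: −0.0121992025.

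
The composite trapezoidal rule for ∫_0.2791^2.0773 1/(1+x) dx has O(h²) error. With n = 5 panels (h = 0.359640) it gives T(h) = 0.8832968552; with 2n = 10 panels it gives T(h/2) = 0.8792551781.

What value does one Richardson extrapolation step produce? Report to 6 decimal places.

r = 2: numerator weight 4, denominator 3.
4·0.8792551781 − 0.8832968552 = 2.6337238572
2.6337238572 ÷ 3 = 0.8779079524

0.877908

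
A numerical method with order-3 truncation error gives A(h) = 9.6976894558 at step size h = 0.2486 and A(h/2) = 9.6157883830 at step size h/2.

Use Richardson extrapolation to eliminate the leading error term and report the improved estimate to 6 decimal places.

With r = 3 the leading error scales as h^3, so the weight is 2^3 = 8.
Numerator 8×A(h/2) − A(h) = 8×9.6157883830 − 9.6976894558 = 67.2286176082
Divide by 2^3 − 1 = 7.
R = 67.2286176082/7 = 9.6040882297

9.604088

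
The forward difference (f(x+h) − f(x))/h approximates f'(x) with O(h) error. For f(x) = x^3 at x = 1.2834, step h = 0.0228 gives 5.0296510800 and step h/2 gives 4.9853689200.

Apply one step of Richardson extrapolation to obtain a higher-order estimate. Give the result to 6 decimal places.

With r = 1 the leading error scales as h^1, so the weight is 2^1 = 2.
2^1 × A(h/2) = 9.9707378400; minus A(h) gives 4.9410867600.
Denominator 2 − 1 = 1.
(2 × 4.9853689200 − 5.0296510800)/(2 − 1) = 4.9410867600
Shift from A(h/2): −0.0442821600.

4.941087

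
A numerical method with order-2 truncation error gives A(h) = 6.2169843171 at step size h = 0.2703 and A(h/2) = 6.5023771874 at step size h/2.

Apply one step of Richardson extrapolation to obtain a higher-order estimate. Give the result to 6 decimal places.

6.597508

Error is O(h^2); halving h shrinks it by 2^2 = 4.
Top: 4(6.5023771874) − (6.2169843171) = 19.7925244325
Extrapolated: 19.7925244325 / 3 = 6.5975081442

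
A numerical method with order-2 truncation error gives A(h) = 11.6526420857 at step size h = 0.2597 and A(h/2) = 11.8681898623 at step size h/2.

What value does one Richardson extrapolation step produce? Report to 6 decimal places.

11.940039

Method order is 2; weight 2^2 = 4.
4 × 11.8681898623 = 47.4727594492; subtract 11.6526420857 → 35.8201173635
Extrapolated: 35.8201173635 / 3 = 11.9400391212
Shift from A(h/2): +0.0718492589.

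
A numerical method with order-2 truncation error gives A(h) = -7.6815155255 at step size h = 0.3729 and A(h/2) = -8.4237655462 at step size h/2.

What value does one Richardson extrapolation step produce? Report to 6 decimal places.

-8.671182

Order 2 gives 2^r = 4 and 2^r − 1 = 3.
Top: 4(-8.4237655462) − (-7.6815155255) = -26.0135466593
Divide by 2^2 − 1 = 3.
R = (-26.0135466593)/3 = -8.6711822198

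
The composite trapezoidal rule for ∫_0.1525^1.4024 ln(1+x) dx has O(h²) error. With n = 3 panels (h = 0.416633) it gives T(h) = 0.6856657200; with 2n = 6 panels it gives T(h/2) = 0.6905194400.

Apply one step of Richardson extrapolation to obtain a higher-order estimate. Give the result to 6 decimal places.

Order 2 gives 2^r = 4 and 2^r − 1 = 3.
4 × 0.6905194400 = 2.7620777600; subtract 0.6856657200 → 2.0764120400
R = 2.0764120400/3 = 0.6921373467
Gap between inputs: 4.854e-03; correction applied: +0.0016179067.

0.692137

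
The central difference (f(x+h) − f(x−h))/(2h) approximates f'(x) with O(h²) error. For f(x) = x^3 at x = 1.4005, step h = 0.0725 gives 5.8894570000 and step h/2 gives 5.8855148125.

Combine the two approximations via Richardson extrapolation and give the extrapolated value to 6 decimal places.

The method has order 2: 2^2 = 4.
Top: 4(5.8855148125) − (5.8894570000) = 17.6526022500
17.6526022500 ÷ 3 = 5.8842007500

5.884201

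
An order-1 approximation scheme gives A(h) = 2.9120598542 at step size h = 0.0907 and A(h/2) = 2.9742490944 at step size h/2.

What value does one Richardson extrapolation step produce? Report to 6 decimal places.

3.036438

Method order is 1; weight 2^1 = 2.
Top: 2(2.9742490944) − (2.9120598542) = 3.0364383346
3.0364383346 ÷ 1 = 3.0364383346
Shift from A(h/2): +0.0621892402.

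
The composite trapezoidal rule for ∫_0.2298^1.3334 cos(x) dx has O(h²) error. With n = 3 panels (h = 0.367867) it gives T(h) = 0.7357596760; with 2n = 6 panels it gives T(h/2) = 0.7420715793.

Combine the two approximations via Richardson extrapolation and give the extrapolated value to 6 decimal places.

r = 2, so 2^r = 4.
A(h/2) − A(h) = 0.7420715793 − 0.7357596760 = 0.0063119033
Correction (A(h/2) − A(h))/(4 − 1) = 0.0063119033/3 = 0.0021039678
R = 0.7420715793 + 0.0021039678 = 0.7441755471
Shift from A(h/2): +0.0021039678.

0.744176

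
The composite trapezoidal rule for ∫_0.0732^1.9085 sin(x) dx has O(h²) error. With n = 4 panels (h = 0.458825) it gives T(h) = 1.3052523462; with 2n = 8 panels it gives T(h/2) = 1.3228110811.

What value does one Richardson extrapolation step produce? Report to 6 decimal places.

r = 2, so 2^r = 4.
4*1.3228110811 = 5.2912443244; subtract 1.3052523462 → 3.9859919782
Extrapolated: 3.9859919782 / 3 = 1.3286639927

1.328664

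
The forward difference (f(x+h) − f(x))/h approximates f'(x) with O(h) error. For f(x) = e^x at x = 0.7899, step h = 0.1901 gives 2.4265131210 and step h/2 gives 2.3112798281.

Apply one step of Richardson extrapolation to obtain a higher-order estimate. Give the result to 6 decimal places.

Error is O(h^1); halving h shrinks it by 2^1 = 2.
A(h/2) − A(h) = 2.3112798281 − 2.4265131210 = -0.1152332929
Divide by 2^1 − 1 = 1: (-0.1152332929)/1 = -0.1152332929
R = A(h/2) + (A(h/2) − A(h))/1 = 2.3112798281 − 0.1152332929 = 2.1960465352

2.196047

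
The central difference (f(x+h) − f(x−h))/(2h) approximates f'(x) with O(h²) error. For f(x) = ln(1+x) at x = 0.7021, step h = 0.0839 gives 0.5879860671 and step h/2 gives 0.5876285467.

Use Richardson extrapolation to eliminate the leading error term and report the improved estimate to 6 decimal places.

0.587509

r = 2: numerator weight 4, denominator 3.
4×0.5876285467 − 0.5879860671 = 1.7625281197
Denominator 4 − 1 = 3.
1.7625281197 ÷ 3 = 0.5875093732
Correction |R − A(h/2)| = 1.192e-04; gap |A(h/2) − A(h)| = 3.575e-04.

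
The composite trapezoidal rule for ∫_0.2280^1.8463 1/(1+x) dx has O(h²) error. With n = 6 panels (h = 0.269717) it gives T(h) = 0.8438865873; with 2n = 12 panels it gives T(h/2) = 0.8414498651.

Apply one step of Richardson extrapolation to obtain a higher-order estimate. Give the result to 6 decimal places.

0.840638

Order 2 gives 2^r = 4 and 2^r − 1 = 3.
Top: 4(0.8414498651) − (0.8438865873) = 2.5219128731
R = 2.5219128731/3 = 0.8406376244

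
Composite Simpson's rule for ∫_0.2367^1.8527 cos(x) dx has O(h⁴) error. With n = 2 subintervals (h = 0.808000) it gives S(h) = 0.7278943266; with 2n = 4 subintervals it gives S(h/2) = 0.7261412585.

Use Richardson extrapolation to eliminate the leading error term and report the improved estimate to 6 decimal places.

0.726024

Leading term ∝ h^4; use weight 16 = 2^4.
16·0.7261412585 = 11.6182601360; 11.6182601360 − 0.7278943266 = 10.8903658094
Divide by 2^4 − 1 = 15.
10.8903658094 ÷ 15 = 0.7260243873
Gap between inputs: 1.753e-03; correction applied: −0.0001168712.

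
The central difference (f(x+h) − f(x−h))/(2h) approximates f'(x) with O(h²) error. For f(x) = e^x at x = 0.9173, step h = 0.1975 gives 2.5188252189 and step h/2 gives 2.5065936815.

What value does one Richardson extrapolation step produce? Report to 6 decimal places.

r = 2: numerator weight 4, denominator 3.
Difference of the inputs: 2.5065936815 − 2.5188252189 = -0.0122315374
Divide by 2^2 − 1 = 3: (-0.0122315374)/3 = -0.0040771791
R = A(h/2) + (A(h/2) − A(h))/3 = 2.5065936815 − 0.0040771791 = 2.5025165024
Correction |R − A(h/2)| = 4.077e-03; gap |A(h/2) − A(h)| = 1.223e-02.

2.502517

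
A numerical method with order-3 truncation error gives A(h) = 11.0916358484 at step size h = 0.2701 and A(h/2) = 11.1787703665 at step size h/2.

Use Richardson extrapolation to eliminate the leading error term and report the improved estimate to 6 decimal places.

11.191218

The method has order 3: 2^3 = 8.
2^3·A(h/2) = 89.4301629320; minus A(h) gives 78.3385270836.
R = 78.3385270836/7 = 11.1912181548
Gap between inputs: 8.713e-02; correction applied: +0.0124477883.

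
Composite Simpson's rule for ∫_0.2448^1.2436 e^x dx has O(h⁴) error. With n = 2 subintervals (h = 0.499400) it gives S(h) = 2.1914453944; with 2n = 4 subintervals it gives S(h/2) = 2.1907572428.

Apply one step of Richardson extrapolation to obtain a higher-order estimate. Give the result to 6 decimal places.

With r = 4 the leading error scales as h^4, so the weight is 2^4 = 16.
Top: 16(2.1907572428) − (2.1914453944) = 32.8606704904
Denominator 16 − 1 = 15.
Extrapolated: 32.8606704904 / 15 = 2.1907113660
Gap between inputs: 6.882e-04; correction applied: −0.0000458768.

2.190711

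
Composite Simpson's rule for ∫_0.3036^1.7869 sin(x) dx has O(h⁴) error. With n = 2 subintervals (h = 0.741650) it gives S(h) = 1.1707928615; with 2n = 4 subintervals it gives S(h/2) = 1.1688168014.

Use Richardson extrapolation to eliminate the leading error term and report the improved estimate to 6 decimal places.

The method has order 4: 2^4 = 16.
16*1.1688168014 − 1.1707928615 = 17.5302759609
R = 17.5302759609/15 = 1.1686850641

1.168685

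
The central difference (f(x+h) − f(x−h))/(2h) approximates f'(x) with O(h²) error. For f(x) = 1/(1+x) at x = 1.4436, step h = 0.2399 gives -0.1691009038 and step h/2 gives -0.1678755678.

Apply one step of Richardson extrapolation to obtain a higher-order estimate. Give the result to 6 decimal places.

Order 2 gives 2^r = 4 and 2^r − 1 = 3.
4×(-0.1678755678) − (-0.1691009038) = -0.5024013674
Extrapolated: (-0.5024013674) / 3 = -0.1674671225

-0.167467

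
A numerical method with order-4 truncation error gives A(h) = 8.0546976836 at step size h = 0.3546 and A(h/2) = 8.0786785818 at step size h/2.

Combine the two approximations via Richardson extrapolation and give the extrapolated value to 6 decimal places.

8.080277

r = 4: numerator weight 16, denominator 15.
Weighted: 129.2588573088 − 8.0546976836 = 121.2041596252
R = 121.2041596252/15 = 8.0802773083
Gap between inputs: 2.398e-02; correction applied: +0.0015987265.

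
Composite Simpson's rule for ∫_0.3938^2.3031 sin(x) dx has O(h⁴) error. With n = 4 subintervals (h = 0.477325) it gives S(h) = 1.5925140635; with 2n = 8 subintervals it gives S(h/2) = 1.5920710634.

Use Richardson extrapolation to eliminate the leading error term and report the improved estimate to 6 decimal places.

Method order is 4; weight 2^4 = 16.
16*1.5920710634 = 25.4731370144; subtract 1.5925140635 → 23.8806229509
Divide by 2^4 − 1 = 15.
So the Richardson estimate is 1.5920415301.

1.592042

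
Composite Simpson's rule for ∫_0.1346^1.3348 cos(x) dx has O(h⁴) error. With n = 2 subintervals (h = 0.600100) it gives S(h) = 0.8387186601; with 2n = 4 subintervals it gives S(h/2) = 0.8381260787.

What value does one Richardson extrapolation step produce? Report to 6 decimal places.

Order 4 gives 2^r = 16 and 2^r − 1 = 15.
Difference of the inputs: 0.8381260787 − 0.8387186601 = -0.0005925814
Divide by 2^4 − 1 = 15: (-0.0005925814)/15 = -0.0000395054
R = 0.8381260787 − 0.0000395054 = 0.8380865733
Shift from A(h/2): −0.0000395054.

0.838087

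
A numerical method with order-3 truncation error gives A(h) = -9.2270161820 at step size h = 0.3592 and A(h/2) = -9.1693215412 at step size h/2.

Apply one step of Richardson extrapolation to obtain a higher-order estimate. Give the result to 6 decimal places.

Order 3 gives 2^r = 8 and 2^r − 1 = 7.
Difference of the inputs: -9.1693215412 − (-9.2270161820) = 0.0576946408
Correction (A(h/2) − A(h))/(8 − 1) = 0.0576946408/7 = 0.0082420915
R = A(h/2) + (A(h/2) − A(h))/7 = -9.1693215412 + 0.0082420915 = -9.1610794497
Shift from A(h/2): +0.0082420915.

-9.161079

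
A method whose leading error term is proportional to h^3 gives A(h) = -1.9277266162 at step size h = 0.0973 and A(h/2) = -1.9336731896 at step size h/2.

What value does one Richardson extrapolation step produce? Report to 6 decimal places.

-1.934523

Error is O(h^3); halving h shrinks it by 2^3 = 8.
Weighted: (-15.4693855168) − (-1.9277266162) = -13.5416589006
Divide by 2^3 − 1 = 7.
(-13.5416589006) ÷ 7 = -1.9345227001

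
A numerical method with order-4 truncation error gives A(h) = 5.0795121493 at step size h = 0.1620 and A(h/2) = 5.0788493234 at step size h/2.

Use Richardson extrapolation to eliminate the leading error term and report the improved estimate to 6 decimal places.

5.078805

The method has order 4: 2^4 = 16.
2^4 × A(h/2) = 81.2615891744; minus A(h) gives 76.1820770251.
Divide by 2^4 − 1 = 15.
R = 76.1820770251/15 = 5.0788051350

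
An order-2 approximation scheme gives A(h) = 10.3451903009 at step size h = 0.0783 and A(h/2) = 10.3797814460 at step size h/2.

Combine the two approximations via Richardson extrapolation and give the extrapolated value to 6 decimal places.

10.391312

Order 2 gives 2^r = 4 and 2^r − 1 = 3.
4×10.3797814460 − 10.3451903009 = 31.1739354831
Denominator 4 − 1 = 3.
So the Richardson estimate is 10.3913118277.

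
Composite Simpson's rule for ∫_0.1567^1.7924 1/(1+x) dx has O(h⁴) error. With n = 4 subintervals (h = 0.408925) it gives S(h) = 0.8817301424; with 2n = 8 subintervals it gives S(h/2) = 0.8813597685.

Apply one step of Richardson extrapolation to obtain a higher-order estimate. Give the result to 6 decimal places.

Method order is 4; weight 2^4 = 16.
A(h/2) − A(h) = 0.8813597685 − 0.8817301424 = -0.0003703739
Divide by 2^4 − 1 = 15: (-0.0003703739)/15 = -0.0000246916
R = 0.8813597685 − 0.0000246916 = 0.8813350769
Gap between inputs: 3.704e-04; correction applied: −0.0000246916.

0.881335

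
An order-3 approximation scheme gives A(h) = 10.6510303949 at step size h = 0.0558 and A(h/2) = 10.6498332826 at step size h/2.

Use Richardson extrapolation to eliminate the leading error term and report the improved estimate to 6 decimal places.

10.649662

With r = 3 the leading error scales as h^3, so the weight is 2^3 = 8.
2^3·A(h/2) = 85.1986662608; minus A(h) gives 74.5476358659.
Divide by 2^3 − 1 = 7.
Extrapolated: 74.5476358659 / 7 = 10.6496622666
Gap between inputs: 1.197e-03; correction applied: −0.0001710160.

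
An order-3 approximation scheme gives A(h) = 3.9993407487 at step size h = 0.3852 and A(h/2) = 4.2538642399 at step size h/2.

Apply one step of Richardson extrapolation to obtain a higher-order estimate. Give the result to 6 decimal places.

r = 3: numerator weight 8, denominator 7.
Top: 8(4.2538642399) − (3.9993407487) = 30.0315731705
Divide by 2^3 − 1 = 7.
(8 × 4.2538642399 − 3.9993407487)/(8 − 1) = 4.2902247386

4.290225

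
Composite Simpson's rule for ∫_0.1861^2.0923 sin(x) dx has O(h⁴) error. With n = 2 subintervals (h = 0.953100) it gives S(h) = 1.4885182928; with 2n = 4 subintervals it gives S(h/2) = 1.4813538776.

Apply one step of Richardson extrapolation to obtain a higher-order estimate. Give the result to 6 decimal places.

Error is O(h^4); halving h shrinks it by 2^4 = 16.
Difference of the inputs: 1.4813538776 − 1.4885182928 = -0.0071644152
Correction (A(h/2) − A(h))/(16 − 1) = (-0.0071644152)/15 = -0.0004776277
R = 1.4813538776 − 0.0004776277 = 1.4808762499
Correction |R − A(h/2)| = 4.776e-04; gap |A(h/2) − A(h)| = 7.164e-03.

1.480876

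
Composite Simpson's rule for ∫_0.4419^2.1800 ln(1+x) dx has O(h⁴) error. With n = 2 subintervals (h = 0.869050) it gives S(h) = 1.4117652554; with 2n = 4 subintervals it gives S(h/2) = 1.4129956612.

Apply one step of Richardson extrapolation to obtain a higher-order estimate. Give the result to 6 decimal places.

1.413078

r = 4: numerator weight 16, denominator 15.
Numerator 16 × A(h/2) − A(h) = 16 × 1.4129956612 − 1.4117652554 = 21.1961653238
Divide by 2^4 − 1 = 15.
Extrapolated: 21.1961653238 / 15 = 1.4130776883
Correction |R − A(h/2)| = 8.203e-05; gap |A(h/2) − A(h)| = 1.230e-03.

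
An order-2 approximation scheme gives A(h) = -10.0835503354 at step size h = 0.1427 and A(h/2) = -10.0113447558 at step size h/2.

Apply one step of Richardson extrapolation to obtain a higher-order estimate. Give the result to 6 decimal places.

With r = 2 the leading error scales as h^2, so the weight is 2^2 = 4.
Weighted: (-40.0453790232) − (-10.0835503354) = -29.9618286878
Divide by 2^2 − 1 = 3.
(4 × (-10.0113447558) − (-10.0835503354))/(4 − 1) = -9.9872762293
Gap between inputs: 7.221e-02; correction applied: +0.0240685265.

-9.987276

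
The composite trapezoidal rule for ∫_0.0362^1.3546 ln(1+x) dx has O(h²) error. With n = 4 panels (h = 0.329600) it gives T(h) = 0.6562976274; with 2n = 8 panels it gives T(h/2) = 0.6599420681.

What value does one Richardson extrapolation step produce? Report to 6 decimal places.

Error is O(h^2); halving h shrinks it by 2^2 = 4.
4*0.6599420681 − 0.6562976274 = 1.9834706450
Divide by 2^2 − 1 = 3.
1.9834706450 ÷ 3 = 0.6611568817

0.661157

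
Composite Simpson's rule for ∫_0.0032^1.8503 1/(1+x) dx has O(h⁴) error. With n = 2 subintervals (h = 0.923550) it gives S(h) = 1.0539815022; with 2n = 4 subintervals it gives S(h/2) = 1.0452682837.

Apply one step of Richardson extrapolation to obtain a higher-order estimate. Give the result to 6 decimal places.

1.044687

Error is O(h^4); halving h shrinks it by 2^4 = 16.
2^4 × A(h/2) = 16.7242925392; minus A(h) gives 15.6703110370.
Divide by 2^4 − 1 = 15.
Result: 1.0446874025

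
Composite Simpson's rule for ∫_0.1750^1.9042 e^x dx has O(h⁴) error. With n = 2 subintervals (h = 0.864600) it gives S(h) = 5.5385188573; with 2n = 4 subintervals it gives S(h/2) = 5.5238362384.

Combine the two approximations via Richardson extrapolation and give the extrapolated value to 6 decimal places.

5.522857

With r = 4 the leading error scales as h^4, so the weight is 2^4 = 16.
Weighted: 88.3813798144 − 5.5385188573 = 82.8428609571
Divide by 2^4 − 1 = 15.
So the Richardson estimate is 5.5228573971.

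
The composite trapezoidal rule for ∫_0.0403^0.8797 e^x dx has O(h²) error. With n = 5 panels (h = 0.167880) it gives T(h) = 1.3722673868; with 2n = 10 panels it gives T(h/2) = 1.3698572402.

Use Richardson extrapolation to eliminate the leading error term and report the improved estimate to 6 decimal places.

1.369054

The method has order 2: 2^2 = 4.
Weighted: 5.4794289608 − 1.3722673868 = 4.1071615740
Extrapolated: 4.1071615740 / 3 = 1.3690538580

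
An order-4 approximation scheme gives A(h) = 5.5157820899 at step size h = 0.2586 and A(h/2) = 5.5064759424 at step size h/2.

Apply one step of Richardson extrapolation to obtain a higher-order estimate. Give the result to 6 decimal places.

5.505856

With r = 4 the leading error scales as h^4, so the weight is 2^4 = 16.
Weighted: 88.1036150784 − 5.5157820899 = 82.5878329885
82.5878329885 ÷ 15 = 5.5058555326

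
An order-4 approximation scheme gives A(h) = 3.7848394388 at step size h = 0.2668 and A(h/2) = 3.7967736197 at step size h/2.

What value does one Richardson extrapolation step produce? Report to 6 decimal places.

Order 4 gives 2^r = 16 and 2^r − 1 = 15.
16×3.7967736197 − 3.7848394388 = 56.9635384764
R = 56.9635384764/15 = 3.7975692318

3.797569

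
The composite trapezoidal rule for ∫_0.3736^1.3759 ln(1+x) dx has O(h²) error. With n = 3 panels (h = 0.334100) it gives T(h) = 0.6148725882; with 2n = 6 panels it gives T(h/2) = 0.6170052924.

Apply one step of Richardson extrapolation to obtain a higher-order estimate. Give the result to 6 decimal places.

Method order is 2; weight 2^2 = 4.
Numerator 4*A(h/2) − A(h) = 4*0.6170052924 − 0.6148725882 = 1.8531485814
Denominator 4 − 1 = 3.
Result: 0.6177161938

0.617716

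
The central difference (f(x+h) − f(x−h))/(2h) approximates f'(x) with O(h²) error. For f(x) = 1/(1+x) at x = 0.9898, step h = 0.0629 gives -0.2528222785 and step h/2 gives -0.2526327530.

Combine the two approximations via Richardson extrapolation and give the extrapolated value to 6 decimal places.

Error is O(h^2); halving h shrinks it by 2^2 = 4.
Weighted: (-1.0105310120) − (-0.2528222785) = -0.7577087335
(4 × (-0.2526327530) − (-0.2528222785))/(4 − 1) = -0.2525695778

-0.252570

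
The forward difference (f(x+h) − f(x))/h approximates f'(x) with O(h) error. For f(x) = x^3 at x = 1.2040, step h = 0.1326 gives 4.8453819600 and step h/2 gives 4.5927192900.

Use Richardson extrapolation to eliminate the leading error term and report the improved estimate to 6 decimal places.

The method has order 1: 2^1 = 2.
Difference of the inputs: 4.5927192900 − 4.8453819600 = -0.2526626700
Correction (A(h/2) − A(h))/(2 − 1) = (-0.2526626700)/1 = -0.2526626700
R = 4.5927192900 − 0.2526626700 = 4.3400566200
Correction |R − A(h/2)| = 2.527e-01; gap |A(h/2) − A(h)| = 2.527e-01.

4.340057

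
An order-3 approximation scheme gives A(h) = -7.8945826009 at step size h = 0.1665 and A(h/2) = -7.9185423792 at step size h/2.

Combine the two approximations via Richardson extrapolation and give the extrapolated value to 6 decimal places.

-7.921965

r = 3: numerator weight 8, denominator 7.
Top: 8(-7.9185423792) − (-7.8945826009) = -55.4537564327
Divide by 2^3 − 1 = 7.
R = (-55.4537564327)/7 = -7.9219652047
Shift from A(h/2): −0.0034228255.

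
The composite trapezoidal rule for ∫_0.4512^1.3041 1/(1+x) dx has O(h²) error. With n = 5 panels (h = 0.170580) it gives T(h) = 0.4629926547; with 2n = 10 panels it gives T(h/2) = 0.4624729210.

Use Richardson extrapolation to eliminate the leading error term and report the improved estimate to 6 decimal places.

r = 2, so 2^r = 4.
4*0.4624729210 = 1.8498916840; 1.8498916840 − 0.4629926547 = 1.3868990293
1.3868990293 ÷ 3 = 0.4622996764
Correction |R − A(h/2)| = 1.732e-04; gap |A(h/2) − A(h)| = 5.197e-04.

0.462300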